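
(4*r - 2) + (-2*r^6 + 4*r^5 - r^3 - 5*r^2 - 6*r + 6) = -2*r^6 + 4*r^5 - r^3 - 5*r^2 - 2*r + 4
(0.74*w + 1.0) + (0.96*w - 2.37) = 1.7*w - 1.37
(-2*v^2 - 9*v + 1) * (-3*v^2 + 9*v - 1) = 6*v^4 + 9*v^3 - 82*v^2 + 18*v - 1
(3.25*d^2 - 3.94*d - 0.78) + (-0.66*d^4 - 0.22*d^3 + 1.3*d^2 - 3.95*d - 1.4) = -0.66*d^4 - 0.22*d^3 + 4.55*d^2 - 7.89*d - 2.18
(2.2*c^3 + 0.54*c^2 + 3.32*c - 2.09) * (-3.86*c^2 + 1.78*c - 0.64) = -8.492*c^5 + 1.8316*c^4 - 13.262*c^3 + 13.6314*c^2 - 5.845*c + 1.3376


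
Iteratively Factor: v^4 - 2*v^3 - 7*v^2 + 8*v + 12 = (v + 2)*(v^3 - 4*v^2 + v + 6) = (v + 1)*(v + 2)*(v^2 - 5*v + 6) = (v - 3)*(v + 1)*(v + 2)*(v - 2)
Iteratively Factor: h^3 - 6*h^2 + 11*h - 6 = (h - 2)*(h^2 - 4*h + 3) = (h - 2)*(h - 1)*(h - 3)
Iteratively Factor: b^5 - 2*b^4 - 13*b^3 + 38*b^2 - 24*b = (b - 3)*(b^4 + b^3 - 10*b^2 + 8*b) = (b - 3)*(b - 1)*(b^3 + 2*b^2 - 8*b) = (b - 3)*(b - 2)*(b - 1)*(b^2 + 4*b) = (b - 3)*(b - 2)*(b - 1)*(b + 4)*(b)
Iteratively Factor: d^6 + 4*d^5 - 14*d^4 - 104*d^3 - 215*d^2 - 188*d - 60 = (d + 2)*(d^5 + 2*d^4 - 18*d^3 - 68*d^2 - 79*d - 30) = (d + 1)*(d + 2)*(d^4 + d^3 - 19*d^2 - 49*d - 30) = (d + 1)^2*(d + 2)*(d^3 - 19*d - 30) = (d - 5)*(d + 1)^2*(d + 2)*(d^2 + 5*d + 6) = (d - 5)*(d + 1)^2*(d + 2)*(d + 3)*(d + 2)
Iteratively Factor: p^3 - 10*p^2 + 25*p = (p - 5)*(p^2 - 5*p) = (p - 5)^2*(p)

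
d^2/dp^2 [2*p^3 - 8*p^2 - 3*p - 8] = 12*p - 16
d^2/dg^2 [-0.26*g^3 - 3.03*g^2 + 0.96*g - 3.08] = -1.56*g - 6.06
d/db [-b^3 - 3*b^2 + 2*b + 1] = -3*b^2 - 6*b + 2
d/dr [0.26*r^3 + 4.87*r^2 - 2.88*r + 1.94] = 0.78*r^2 + 9.74*r - 2.88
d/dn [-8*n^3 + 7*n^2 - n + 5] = -24*n^2 + 14*n - 1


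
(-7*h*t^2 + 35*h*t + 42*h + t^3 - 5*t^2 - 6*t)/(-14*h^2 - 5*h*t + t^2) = (t^2 - 5*t - 6)/(2*h + t)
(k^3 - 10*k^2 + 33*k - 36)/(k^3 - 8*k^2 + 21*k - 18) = (k - 4)/(k - 2)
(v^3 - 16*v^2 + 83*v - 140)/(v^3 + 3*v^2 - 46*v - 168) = (v^2 - 9*v + 20)/(v^2 + 10*v + 24)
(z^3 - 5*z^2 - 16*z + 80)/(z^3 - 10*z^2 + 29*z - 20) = (z + 4)/(z - 1)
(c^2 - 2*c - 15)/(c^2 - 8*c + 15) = (c + 3)/(c - 3)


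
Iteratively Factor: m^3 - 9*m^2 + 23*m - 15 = (m - 3)*(m^2 - 6*m + 5) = (m - 3)*(m - 1)*(m - 5)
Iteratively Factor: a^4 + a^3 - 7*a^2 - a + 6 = (a - 1)*(a^3 + 2*a^2 - 5*a - 6) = (a - 1)*(a + 1)*(a^2 + a - 6) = (a - 1)*(a + 1)*(a + 3)*(a - 2)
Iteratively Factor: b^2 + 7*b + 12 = (b + 4)*(b + 3)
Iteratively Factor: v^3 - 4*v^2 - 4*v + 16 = (v + 2)*(v^2 - 6*v + 8) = (v - 2)*(v + 2)*(v - 4)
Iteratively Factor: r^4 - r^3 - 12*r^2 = (r)*(r^3 - r^2 - 12*r) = r*(r - 4)*(r^2 + 3*r) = r*(r - 4)*(r + 3)*(r)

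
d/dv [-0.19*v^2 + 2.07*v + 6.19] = 2.07 - 0.38*v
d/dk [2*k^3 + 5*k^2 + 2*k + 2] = 6*k^2 + 10*k + 2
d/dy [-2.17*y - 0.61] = -2.17000000000000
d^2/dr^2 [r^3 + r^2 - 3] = 6*r + 2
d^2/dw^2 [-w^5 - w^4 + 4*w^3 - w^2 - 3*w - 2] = -20*w^3 - 12*w^2 + 24*w - 2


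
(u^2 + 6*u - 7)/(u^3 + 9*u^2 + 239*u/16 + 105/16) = 16*(u - 1)/(16*u^2 + 32*u + 15)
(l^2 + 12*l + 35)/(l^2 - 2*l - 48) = (l^2 + 12*l + 35)/(l^2 - 2*l - 48)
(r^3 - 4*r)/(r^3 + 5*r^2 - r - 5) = r*(r^2 - 4)/(r^3 + 5*r^2 - r - 5)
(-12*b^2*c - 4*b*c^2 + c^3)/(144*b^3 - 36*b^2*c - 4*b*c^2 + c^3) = c*(-2*b - c)/(24*b^2 - 2*b*c - c^2)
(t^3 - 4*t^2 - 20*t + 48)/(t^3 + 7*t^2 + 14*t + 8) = (t^2 - 8*t + 12)/(t^2 + 3*t + 2)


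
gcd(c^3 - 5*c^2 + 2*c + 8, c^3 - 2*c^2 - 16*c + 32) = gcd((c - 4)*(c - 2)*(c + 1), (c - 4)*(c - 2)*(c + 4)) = c^2 - 6*c + 8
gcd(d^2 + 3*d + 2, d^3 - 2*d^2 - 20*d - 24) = d + 2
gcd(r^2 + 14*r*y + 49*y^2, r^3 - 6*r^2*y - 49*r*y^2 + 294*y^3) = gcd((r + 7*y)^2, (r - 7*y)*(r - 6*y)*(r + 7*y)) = r + 7*y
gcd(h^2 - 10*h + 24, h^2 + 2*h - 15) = 1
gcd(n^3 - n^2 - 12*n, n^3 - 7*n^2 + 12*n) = n^2 - 4*n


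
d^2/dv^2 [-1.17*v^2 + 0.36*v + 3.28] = -2.34000000000000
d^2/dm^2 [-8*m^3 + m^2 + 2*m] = 2 - 48*m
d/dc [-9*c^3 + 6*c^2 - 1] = 3*c*(4 - 9*c)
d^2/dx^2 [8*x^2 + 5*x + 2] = 16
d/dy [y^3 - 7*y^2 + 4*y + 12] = 3*y^2 - 14*y + 4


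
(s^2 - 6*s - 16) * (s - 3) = s^3 - 9*s^2 + 2*s + 48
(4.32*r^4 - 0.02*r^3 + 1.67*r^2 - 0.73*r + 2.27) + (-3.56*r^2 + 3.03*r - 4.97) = 4.32*r^4 - 0.02*r^3 - 1.89*r^2 + 2.3*r - 2.7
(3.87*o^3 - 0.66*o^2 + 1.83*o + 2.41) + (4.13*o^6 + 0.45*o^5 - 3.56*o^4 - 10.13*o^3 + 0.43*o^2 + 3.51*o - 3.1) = 4.13*o^6 + 0.45*o^5 - 3.56*o^4 - 6.26*o^3 - 0.23*o^2 + 5.34*o - 0.69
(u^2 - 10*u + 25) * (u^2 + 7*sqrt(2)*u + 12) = u^4 - 10*u^3 + 7*sqrt(2)*u^3 - 70*sqrt(2)*u^2 + 37*u^2 - 120*u + 175*sqrt(2)*u + 300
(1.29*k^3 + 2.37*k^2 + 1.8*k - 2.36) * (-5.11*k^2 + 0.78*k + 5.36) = -6.5919*k^5 - 11.1045*k^4 - 0.434999999999999*k^3 + 26.1668*k^2 + 7.8072*k - 12.6496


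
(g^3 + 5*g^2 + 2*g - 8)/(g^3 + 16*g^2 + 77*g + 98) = (g^2 + 3*g - 4)/(g^2 + 14*g + 49)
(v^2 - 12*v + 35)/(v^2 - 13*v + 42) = (v - 5)/(v - 6)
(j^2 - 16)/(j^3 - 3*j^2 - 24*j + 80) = (j + 4)/(j^2 + j - 20)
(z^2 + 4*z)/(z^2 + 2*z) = (z + 4)/(z + 2)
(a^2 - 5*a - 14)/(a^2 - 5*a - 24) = (-a^2 + 5*a + 14)/(-a^2 + 5*a + 24)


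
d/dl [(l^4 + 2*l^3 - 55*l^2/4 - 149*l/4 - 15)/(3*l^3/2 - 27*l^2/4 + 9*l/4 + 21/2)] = 2*(4*l^6 - 36*l^5 + 37*l^4 + 434*l^3 - 405*l^2 - 1310*l - 953)/(3*(4*l^6 - 36*l^5 + 93*l^4 + 2*l^3 - 243*l^2 + 84*l + 196))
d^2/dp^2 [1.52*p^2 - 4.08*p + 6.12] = 3.04000000000000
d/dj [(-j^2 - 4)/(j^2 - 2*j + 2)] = 2*(j^2 + 2*j - 4)/(j^4 - 4*j^3 + 8*j^2 - 8*j + 4)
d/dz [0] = 0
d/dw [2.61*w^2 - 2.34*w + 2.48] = 5.22*w - 2.34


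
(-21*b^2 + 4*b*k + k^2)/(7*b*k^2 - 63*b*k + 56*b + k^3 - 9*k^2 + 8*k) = (-3*b + k)/(k^2 - 9*k + 8)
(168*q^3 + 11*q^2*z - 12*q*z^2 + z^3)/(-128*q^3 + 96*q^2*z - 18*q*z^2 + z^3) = (-21*q^2 - 4*q*z + z^2)/(16*q^2 - 10*q*z + z^2)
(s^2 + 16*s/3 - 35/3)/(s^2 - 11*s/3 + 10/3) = (s + 7)/(s - 2)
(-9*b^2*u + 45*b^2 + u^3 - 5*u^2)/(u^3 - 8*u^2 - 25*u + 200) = (-9*b^2 + u^2)/(u^2 - 3*u - 40)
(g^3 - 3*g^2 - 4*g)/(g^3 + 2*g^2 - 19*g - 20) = g/(g + 5)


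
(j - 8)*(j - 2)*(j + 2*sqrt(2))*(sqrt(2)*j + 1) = sqrt(2)*j^4 - 10*sqrt(2)*j^3 + 5*j^3 - 50*j^2 + 18*sqrt(2)*j^2 - 20*sqrt(2)*j + 80*j + 32*sqrt(2)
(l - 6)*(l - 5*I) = l^2 - 6*l - 5*I*l + 30*I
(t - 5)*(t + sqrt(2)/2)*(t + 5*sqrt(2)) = t^3 - 5*t^2 + 11*sqrt(2)*t^2/2 - 55*sqrt(2)*t/2 + 5*t - 25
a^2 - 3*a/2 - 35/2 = (a - 5)*(a + 7/2)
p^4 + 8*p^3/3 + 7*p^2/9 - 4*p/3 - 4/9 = (p - 2/3)*(p + 1/3)*(p + 1)*(p + 2)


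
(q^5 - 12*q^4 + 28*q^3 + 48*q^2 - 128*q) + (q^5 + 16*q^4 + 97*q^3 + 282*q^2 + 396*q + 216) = 2*q^5 + 4*q^4 + 125*q^3 + 330*q^2 + 268*q + 216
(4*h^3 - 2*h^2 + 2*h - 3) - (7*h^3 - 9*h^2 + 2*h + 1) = -3*h^3 + 7*h^2 - 4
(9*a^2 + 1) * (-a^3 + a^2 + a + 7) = -9*a^5 + 9*a^4 + 8*a^3 + 64*a^2 + a + 7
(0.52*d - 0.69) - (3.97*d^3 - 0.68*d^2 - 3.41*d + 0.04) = -3.97*d^3 + 0.68*d^2 + 3.93*d - 0.73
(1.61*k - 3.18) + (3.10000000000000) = 1.61*k - 0.0800000000000001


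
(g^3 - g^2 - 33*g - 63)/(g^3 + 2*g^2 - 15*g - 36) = (g - 7)/(g - 4)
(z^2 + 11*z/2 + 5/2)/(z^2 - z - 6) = (z^2 + 11*z/2 + 5/2)/(z^2 - z - 6)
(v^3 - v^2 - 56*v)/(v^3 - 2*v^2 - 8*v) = (-v^2 + v + 56)/(-v^2 + 2*v + 8)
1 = 1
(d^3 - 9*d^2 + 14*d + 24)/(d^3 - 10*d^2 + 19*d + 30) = (d - 4)/(d - 5)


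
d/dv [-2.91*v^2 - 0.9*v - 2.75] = -5.82*v - 0.9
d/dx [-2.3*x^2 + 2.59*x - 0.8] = 2.59 - 4.6*x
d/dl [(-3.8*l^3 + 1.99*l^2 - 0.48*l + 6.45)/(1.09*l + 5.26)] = (-8.284*l^3 - 57.7949*l^2 + 20.9348*l - 9.5553)/(1.1881*l^2 + 11.4668*l + 27.6676)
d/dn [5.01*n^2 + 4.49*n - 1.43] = 10.02*n + 4.49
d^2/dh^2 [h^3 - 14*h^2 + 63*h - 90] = 6*h - 28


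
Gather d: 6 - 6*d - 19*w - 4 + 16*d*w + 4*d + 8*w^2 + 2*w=d*(16*w - 2) + 8*w^2 - 17*w + 2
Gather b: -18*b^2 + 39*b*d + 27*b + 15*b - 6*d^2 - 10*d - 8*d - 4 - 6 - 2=-18*b^2 + b*(39*d + 42) - 6*d^2 - 18*d - 12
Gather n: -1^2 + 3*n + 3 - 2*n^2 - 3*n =2 - 2*n^2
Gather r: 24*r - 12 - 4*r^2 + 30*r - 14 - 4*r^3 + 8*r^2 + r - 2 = -4*r^3 + 4*r^2 + 55*r - 28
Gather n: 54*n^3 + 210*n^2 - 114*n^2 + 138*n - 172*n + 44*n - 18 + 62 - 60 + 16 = 54*n^3 + 96*n^2 + 10*n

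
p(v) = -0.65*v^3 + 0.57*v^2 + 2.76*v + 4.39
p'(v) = -1.95*v^2 + 1.14*v + 2.76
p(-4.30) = 54.74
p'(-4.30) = -38.20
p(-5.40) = 108.46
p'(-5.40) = -60.26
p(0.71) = 6.40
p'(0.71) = 2.59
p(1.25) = 7.46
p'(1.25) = 1.14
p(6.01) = -99.54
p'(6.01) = -60.82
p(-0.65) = 3.02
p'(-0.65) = 1.20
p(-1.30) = 3.19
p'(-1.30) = -2.02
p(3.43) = -5.67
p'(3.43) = -16.27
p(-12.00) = 1176.55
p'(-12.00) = -291.72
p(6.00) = -98.93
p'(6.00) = -60.60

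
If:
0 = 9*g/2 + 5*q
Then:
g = -10*q/9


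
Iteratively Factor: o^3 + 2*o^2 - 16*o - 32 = (o + 4)*(o^2 - 2*o - 8) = (o + 2)*(o + 4)*(o - 4)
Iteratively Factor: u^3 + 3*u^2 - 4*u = (u + 4)*(u^2 - u) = (u - 1)*(u + 4)*(u)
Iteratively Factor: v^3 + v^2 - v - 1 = (v + 1)*(v^2 - 1) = (v + 1)^2*(v - 1)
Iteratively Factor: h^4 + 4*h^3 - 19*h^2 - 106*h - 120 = (h + 2)*(h^3 + 2*h^2 - 23*h - 60) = (h - 5)*(h + 2)*(h^2 + 7*h + 12) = (h - 5)*(h + 2)*(h + 3)*(h + 4)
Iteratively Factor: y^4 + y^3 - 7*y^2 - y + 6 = (y + 3)*(y^3 - 2*y^2 - y + 2) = (y - 2)*(y + 3)*(y^2 - 1) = (y - 2)*(y - 1)*(y + 3)*(y + 1)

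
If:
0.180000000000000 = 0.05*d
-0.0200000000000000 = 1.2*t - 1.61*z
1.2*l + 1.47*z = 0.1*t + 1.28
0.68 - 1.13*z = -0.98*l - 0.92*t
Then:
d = 3.60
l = -0.86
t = 2.31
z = 1.73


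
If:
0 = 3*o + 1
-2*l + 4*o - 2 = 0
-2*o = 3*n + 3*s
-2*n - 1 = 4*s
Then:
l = -5/3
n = 17/18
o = -1/3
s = -13/18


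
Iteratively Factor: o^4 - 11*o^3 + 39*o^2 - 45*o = (o)*(o^3 - 11*o^2 + 39*o - 45) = o*(o - 3)*(o^2 - 8*o + 15) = o*(o - 3)^2*(o - 5)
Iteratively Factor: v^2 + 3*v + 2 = (v + 2)*(v + 1)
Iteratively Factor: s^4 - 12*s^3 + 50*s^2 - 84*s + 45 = (s - 1)*(s^3 - 11*s^2 + 39*s - 45) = (s - 5)*(s - 1)*(s^2 - 6*s + 9) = (s - 5)*(s - 3)*(s - 1)*(s - 3)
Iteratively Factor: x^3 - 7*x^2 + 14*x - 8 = (x - 2)*(x^2 - 5*x + 4) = (x - 2)*(x - 1)*(x - 4)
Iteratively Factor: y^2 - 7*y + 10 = (y - 2)*(y - 5)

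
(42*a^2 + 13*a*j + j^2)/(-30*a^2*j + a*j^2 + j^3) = (-7*a - j)/(j*(5*a - j))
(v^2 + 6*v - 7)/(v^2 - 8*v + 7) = (v + 7)/(v - 7)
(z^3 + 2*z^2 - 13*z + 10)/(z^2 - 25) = (z^2 - 3*z + 2)/(z - 5)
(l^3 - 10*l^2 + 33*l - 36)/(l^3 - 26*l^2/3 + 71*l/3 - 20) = 3*(l - 3)/(3*l - 5)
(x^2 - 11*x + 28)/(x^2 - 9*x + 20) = (x - 7)/(x - 5)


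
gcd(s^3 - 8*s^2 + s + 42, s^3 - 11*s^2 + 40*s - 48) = s - 3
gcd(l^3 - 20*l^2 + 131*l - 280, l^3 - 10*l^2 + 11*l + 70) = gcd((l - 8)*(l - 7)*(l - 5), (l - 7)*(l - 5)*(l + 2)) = l^2 - 12*l + 35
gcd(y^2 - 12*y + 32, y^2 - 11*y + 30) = 1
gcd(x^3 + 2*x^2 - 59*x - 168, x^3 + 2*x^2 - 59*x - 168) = x^3 + 2*x^2 - 59*x - 168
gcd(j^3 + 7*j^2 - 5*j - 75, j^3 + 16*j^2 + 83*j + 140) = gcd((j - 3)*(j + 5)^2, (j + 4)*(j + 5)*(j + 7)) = j + 5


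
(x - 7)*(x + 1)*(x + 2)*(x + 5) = x^4 + x^3 - 39*x^2 - 109*x - 70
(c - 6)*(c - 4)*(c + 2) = c^3 - 8*c^2 + 4*c + 48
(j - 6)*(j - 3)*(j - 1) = j^3 - 10*j^2 + 27*j - 18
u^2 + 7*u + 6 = (u + 1)*(u + 6)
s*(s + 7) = s^2 + 7*s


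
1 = 1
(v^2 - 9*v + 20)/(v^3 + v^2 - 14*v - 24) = (v - 5)/(v^2 + 5*v + 6)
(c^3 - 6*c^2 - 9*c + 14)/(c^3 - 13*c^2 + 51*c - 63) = (c^2 + c - 2)/(c^2 - 6*c + 9)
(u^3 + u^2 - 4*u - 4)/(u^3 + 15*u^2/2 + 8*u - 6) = 2*(u^2 - u - 2)/(2*u^2 + 11*u - 6)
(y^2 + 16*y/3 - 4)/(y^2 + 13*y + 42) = (y - 2/3)/(y + 7)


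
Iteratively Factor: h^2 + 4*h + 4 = (h + 2)*(h + 2)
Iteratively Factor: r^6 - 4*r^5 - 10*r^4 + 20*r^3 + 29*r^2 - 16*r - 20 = (r + 1)*(r^5 - 5*r^4 - 5*r^3 + 25*r^2 + 4*r - 20) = (r - 5)*(r + 1)*(r^4 - 5*r^2 + 4) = (r - 5)*(r + 1)^2*(r^3 - r^2 - 4*r + 4) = (r - 5)*(r - 2)*(r + 1)^2*(r^2 + r - 2) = (r - 5)*(r - 2)*(r - 1)*(r + 1)^2*(r + 2)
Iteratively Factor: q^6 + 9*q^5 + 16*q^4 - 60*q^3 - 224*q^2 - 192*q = (q + 4)*(q^5 + 5*q^4 - 4*q^3 - 44*q^2 - 48*q) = (q + 2)*(q + 4)*(q^4 + 3*q^3 - 10*q^2 - 24*q) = (q + 2)^2*(q + 4)*(q^3 + q^2 - 12*q) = q*(q + 2)^2*(q + 4)*(q^2 + q - 12) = q*(q - 3)*(q + 2)^2*(q + 4)*(q + 4)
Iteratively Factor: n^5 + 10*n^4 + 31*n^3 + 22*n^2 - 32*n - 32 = (n + 2)*(n^4 + 8*n^3 + 15*n^2 - 8*n - 16) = (n + 2)*(n + 4)*(n^3 + 4*n^2 - n - 4) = (n + 2)*(n + 4)^2*(n^2 - 1) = (n + 1)*(n + 2)*(n + 4)^2*(n - 1)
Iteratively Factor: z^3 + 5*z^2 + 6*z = (z + 3)*(z^2 + 2*z) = (z + 2)*(z + 3)*(z)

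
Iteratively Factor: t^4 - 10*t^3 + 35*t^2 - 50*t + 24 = (t - 1)*(t^3 - 9*t^2 + 26*t - 24) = (t - 2)*(t - 1)*(t^2 - 7*t + 12) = (t - 4)*(t - 2)*(t - 1)*(t - 3)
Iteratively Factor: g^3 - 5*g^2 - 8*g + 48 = (g - 4)*(g^2 - g - 12) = (g - 4)*(g + 3)*(g - 4)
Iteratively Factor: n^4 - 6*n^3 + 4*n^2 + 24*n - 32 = (n + 2)*(n^3 - 8*n^2 + 20*n - 16) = (n - 4)*(n + 2)*(n^2 - 4*n + 4) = (n - 4)*(n - 2)*(n + 2)*(n - 2)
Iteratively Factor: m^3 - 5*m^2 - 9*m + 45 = (m - 5)*(m^2 - 9) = (m - 5)*(m + 3)*(m - 3)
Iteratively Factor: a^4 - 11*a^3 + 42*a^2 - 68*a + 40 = (a - 2)*(a^3 - 9*a^2 + 24*a - 20) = (a - 2)^2*(a^2 - 7*a + 10) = (a - 5)*(a - 2)^2*(a - 2)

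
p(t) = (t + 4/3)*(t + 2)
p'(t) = 2*t + 10/3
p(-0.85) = 0.56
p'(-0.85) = 1.63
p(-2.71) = 0.98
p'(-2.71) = -2.09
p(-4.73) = 9.27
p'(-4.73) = -6.13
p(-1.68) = -0.11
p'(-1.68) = -0.03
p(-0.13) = 2.25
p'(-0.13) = 3.07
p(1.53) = 10.11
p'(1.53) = 6.39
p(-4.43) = 7.52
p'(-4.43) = -5.53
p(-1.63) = -0.11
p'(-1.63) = 0.07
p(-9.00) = 53.67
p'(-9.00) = -14.67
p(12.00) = 186.67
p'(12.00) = 27.33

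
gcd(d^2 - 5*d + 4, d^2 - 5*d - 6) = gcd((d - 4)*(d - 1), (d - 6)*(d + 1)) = 1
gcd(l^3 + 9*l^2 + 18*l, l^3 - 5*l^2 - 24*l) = l^2 + 3*l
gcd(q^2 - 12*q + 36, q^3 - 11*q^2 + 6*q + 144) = q - 6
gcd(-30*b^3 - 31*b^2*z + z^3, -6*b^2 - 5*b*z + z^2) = -6*b^2 - 5*b*z + z^2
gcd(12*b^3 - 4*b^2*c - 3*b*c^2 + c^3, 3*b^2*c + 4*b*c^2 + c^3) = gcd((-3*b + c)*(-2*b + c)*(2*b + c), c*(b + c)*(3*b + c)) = 1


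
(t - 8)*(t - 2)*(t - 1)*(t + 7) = t^4 - 4*t^3 - 51*t^2 + 166*t - 112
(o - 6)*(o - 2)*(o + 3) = o^3 - 5*o^2 - 12*o + 36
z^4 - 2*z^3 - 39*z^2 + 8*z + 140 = (z - 7)*(z - 2)*(z + 2)*(z + 5)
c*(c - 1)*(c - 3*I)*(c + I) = c^4 - c^3 - 2*I*c^3 + 3*c^2 + 2*I*c^2 - 3*c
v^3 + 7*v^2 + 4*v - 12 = (v - 1)*(v + 2)*(v + 6)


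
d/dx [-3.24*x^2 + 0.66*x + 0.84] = 0.66 - 6.48*x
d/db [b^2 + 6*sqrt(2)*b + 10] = 2*b + 6*sqrt(2)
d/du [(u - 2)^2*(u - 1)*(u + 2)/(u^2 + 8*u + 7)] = (2*u^5 + 21*u^4 - 20*u^3 - 91*u^2 - 12*u + 148)/(u^4 + 16*u^3 + 78*u^2 + 112*u + 49)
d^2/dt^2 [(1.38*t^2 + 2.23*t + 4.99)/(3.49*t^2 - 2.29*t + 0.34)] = (-2.8421709430404e-14*t^4 + 76.381442*t^3 + 354.847146*t^2 - 255.160182*t + 44.285462)/(42.508549*t^6 - 83.677287*t^5 + 67.329429*t^4 - 28.312873*t^3 + 6.559314*t^2 - 0.794172*t + 0.039304)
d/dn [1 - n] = -1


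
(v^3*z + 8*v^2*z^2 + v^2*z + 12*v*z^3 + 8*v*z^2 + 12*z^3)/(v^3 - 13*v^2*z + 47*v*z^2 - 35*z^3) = z*(v^3 + 8*v^2*z + v^2 + 12*v*z^2 + 8*v*z + 12*z^2)/(v^3 - 13*v^2*z + 47*v*z^2 - 35*z^3)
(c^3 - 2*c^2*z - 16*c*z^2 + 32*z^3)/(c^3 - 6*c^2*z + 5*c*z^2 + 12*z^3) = (-c^2 - 2*c*z + 8*z^2)/(-c^2 + 2*c*z + 3*z^2)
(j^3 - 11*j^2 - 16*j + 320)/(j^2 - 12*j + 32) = (j^2 - 3*j - 40)/(j - 4)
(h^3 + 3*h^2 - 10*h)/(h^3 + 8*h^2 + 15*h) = (h - 2)/(h + 3)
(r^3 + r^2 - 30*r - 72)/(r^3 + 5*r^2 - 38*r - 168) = (r + 3)/(r + 7)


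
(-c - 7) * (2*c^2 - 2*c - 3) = -2*c^3 - 12*c^2 + 17*c + 21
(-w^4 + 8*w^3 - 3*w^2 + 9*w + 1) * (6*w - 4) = -6*w^5 + 52*w^4 - 50*w^3 + 66*w^2 - 30*w - 4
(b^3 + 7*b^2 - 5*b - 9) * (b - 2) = b^4 + 5*b^3 - 19*b^2 + b + 18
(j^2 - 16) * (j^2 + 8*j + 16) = j^4 + 8*j^3 - 128*j - 256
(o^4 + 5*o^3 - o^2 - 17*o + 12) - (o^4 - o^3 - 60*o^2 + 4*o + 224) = 6*o^3 + 59*o^2 - 21*o - 212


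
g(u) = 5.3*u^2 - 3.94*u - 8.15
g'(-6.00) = -67.54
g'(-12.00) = -131.14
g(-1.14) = 3.23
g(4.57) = 84.53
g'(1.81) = 15.25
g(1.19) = -5.33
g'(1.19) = 8.67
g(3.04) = 28.85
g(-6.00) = 206.29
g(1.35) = -3.81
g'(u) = 10.6*u - 3.94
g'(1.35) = 10.37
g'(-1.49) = -19.73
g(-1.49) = 9.49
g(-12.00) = 802.33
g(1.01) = -6.72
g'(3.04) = 28.28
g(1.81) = 2.08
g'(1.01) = 6.77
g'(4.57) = 44.50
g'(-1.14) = -16.02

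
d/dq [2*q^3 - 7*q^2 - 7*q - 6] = 6*q^2 - 14*q - 7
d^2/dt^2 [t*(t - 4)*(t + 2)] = 6*t - 4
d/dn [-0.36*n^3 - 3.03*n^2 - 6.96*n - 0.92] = -1.08*n^2 - 6.06*n - 6.96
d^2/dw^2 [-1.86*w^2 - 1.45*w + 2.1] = -3.72000000000000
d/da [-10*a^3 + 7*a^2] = 2*a*(7 - 15*a)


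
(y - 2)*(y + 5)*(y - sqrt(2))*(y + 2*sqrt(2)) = y^4 + sqrt(2)*y^3 + 3*y^3 - 14*y^2 + 3*sqrt(2)*y^2 - 10*sqrt(2)*y - 12*y + 40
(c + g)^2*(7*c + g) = 7*c^3 + 15*c^2*g + 9*c*g^2 + g^3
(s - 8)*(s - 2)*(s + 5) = s^3 - 5*s^2 - 34*s + 80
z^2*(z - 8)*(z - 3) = z^4 - 11*z^3 + 24*z^2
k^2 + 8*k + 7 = (k + 1)*(k + 7)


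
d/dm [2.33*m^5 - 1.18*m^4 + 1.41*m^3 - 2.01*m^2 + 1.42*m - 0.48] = 11.65*m^4 - 4.72*m^3 + 4.23*m^2 - 4.02*m + 1.42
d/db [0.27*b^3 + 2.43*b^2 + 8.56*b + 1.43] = 0.81*b^2 + 4.86*b + 8.56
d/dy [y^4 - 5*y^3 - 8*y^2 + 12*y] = 4*y^3 - 15*y^2 - 16*y + 12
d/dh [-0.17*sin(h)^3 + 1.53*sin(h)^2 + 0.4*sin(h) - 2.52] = (-0.51*sin(h)^2 + 3.06*sin(h) + 0.4)*cos(h)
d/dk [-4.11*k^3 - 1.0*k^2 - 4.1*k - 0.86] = -12.33*k^2 - 2.0*k - 4.1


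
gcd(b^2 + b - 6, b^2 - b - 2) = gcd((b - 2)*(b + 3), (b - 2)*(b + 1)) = b - 2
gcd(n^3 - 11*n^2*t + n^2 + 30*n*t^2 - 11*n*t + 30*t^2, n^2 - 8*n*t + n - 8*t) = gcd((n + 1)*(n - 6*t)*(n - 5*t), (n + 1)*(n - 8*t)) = n + 1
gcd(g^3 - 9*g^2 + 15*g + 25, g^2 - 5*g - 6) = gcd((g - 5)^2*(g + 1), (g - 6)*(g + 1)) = g + 1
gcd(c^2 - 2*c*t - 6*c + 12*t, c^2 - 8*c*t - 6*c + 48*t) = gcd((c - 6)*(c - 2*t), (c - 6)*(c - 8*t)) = c - 6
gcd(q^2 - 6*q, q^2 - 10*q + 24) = q - 6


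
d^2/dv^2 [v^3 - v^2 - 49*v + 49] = 6*v - 2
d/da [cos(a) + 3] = -sin(a)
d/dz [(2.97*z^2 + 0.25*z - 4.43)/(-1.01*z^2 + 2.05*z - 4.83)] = (6.341*z^2 - 37.6388*z + 7.874)/(1.0201*z^4 - 4.141*z^3 + 13.9591*z^2 - 19.803*z + 23.3289)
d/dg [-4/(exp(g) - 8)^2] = 8*exp(g)/(exp(g) - 8)^3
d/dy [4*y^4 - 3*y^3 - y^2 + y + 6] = 16*y^3 - 9*y^2 - 2*y + 1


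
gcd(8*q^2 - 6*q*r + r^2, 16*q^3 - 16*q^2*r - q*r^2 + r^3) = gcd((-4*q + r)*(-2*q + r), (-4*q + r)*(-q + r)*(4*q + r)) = 4*q - r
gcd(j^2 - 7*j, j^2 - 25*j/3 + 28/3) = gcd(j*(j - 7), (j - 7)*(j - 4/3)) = j - 7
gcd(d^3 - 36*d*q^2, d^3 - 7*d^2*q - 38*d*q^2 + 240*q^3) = d + 6*q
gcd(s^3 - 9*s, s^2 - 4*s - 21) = s + 3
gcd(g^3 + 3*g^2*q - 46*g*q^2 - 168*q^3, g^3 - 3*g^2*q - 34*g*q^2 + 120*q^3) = g + 6*q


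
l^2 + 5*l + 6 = (l + 2)*(l + 3)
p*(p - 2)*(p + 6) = p^3 + 4*p^2 - 12*p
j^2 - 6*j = j*(j - 6)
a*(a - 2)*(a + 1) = a^3 - a^2 - 2*a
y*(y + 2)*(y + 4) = y^3 + 6*y^2 + 8*y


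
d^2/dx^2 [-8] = 0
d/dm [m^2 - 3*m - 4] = 2*m - 3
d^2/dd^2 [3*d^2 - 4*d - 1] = 6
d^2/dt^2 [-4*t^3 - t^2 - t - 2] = -24*t - 2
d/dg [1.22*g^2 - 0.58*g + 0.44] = 2.44*g - 0.58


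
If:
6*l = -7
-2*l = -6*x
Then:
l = -7/6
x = -7/18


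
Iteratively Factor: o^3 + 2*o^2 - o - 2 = (o - 1)*(o^2 + 3*o + 2) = (o - 1)*(o + 2)*(o + 1)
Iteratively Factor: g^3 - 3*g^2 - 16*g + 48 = (g + 4)*(g^2 - 7*g + 12) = (g - 3)*(g + 4)*(g - 4)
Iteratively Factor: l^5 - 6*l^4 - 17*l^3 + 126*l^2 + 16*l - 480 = (l + 4)*(l^4 - 10*l^3 + 23*l^2 + 34*l - 120) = (l - 4)*(l + 4)*(l^3 - 6*l^2 - l + 30) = (l - 5)*(l - 4)*(l + 4)*(l^2 - l - 6) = (l - 5)*(l - 4)*(l + 2)*(l + 4)*(l - 3)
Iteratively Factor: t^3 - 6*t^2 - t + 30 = (t - 5)*(t^2 - t - 6) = (t - 5)*(t + 2)*(t - 3)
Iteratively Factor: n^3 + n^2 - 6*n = (n + 3)*(n^2 - 2*n) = n*(n + 3)*(n - 2)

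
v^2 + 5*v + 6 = (v + 2)*(v + 3)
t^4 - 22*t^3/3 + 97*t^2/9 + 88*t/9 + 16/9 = (t - 4)^2*(t + 1/3)^2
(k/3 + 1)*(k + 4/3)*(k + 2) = k^3/3 + 19*k^2/9 + 38*k/9 + 8/3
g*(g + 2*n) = g^2 + 2*g*n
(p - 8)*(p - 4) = p^2 - 12*p + 32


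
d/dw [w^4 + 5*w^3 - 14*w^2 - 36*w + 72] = 4*w^3 + 15*w^2 - 28*w - 36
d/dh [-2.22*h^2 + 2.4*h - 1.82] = 2.4 - 4.44*h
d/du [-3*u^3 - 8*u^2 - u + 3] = -9*u^2 - 16*u - 1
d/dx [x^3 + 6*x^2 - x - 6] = 3*x^2 + 12*x - 1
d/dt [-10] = 0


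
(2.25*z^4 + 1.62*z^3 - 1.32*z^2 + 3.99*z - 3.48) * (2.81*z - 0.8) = 6.3225*z^5 + 2.7522*z^4 - 5.0052*z^3 + 12.2679*z^2 - 12.9708*z + 2.784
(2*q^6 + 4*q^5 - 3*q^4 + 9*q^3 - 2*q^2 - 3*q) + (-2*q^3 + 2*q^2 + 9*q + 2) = 2*q^6 + 4*q^5 - 3*q^4 + 7*q^3 + 6*q + 2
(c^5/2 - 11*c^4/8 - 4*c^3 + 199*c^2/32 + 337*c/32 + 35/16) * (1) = c^5/2 - 11*c^4/8 - 4*c^3 + 199*c^2/32 + 337*c/32 + 35/16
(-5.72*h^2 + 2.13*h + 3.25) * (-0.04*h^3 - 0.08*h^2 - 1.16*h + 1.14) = 0.2288*h^5 + 0.3724*h^4 + 6.3348*h^3 - 9.2516*h^2 - 1.3418*h + 3.705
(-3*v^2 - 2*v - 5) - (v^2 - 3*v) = -4*v^2 + v - 5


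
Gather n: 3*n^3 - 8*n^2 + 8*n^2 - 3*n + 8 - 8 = 3*n^3 - 3*n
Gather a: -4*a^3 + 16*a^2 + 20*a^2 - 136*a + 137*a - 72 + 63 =-4*a^3 + 36*a^2 + a - 9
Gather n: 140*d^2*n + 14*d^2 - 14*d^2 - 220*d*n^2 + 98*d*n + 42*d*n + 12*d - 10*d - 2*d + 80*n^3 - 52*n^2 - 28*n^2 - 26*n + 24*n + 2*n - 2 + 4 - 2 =80*n^3 + n^2*(-220*d - 80) + n*(140*d^2 + 140*d)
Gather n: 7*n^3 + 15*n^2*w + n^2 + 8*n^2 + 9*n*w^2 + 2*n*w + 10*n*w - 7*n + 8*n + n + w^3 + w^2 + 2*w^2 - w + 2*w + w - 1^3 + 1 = 7*n^3 + n^2*(15*w + 9) + n*(9*w^2 + 12*w + 2) + w^3 + 3*w^2 + 2*w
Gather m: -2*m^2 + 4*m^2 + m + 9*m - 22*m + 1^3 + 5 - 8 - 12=2*m^2 - 12*m - 14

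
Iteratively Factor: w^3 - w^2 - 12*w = (w + 3)*(w^2 - 4*w) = w*(w + 3)*(w - 4)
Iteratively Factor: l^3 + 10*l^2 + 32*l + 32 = (l + 2)*(l^2 + 8*l + 16) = (l + 2)*(l + 4)*(l + 4)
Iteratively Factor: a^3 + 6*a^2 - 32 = (a + 4)*(a^2 + 2*a - 8) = (a + 4)^2*(a - 2)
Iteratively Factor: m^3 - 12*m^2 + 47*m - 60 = (m - 5)*(m^2 - 7*m + 12) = (m - 5)*(m - 4)*(m - 3)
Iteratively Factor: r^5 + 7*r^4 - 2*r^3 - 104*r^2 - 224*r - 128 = (r - 4)*(r^4 + 11*r^3 + 42*r^2 + 64*r + 32) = (r - 4)*(r + 1)*(r^3 + 10*r^2 + 32*r + 32) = (r - 4)*(r + 1)*(r + 2)*(r^2 + 8*r + 16) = (r - 4)*(r + 1)*(r + 2)*(r + 4)*(r + 4)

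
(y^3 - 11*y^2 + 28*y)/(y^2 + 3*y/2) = 2*(y^2 - 11*y + 28)/(2*y + 3)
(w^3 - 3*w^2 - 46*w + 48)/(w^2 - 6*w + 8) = (w^3 - 3*w^2 - 46*w + 48)/(w^2 - 6*w + 8)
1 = 1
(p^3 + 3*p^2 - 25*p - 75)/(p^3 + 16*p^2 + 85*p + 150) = (p^2 - 2*p - 15)/(p^2 + 11*p + 30)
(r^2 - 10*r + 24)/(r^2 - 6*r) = (r - 4)/r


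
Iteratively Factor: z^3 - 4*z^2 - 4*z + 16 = (z - 2)*(z^2 - 2*z - 8) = (z - 2)*(z + 2)*(z - 4)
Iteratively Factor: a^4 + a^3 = (a + 1)*(a^3) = a*(a + 1)*(a^2) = a^2*(a + 1)*(a)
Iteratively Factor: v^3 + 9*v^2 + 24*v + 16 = (v + 4)*(v^2 + 5*v + 4) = (v + 1)*(v + 4)*(v + 4)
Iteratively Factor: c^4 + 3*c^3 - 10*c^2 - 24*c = (c + 2)*(c^3 + c^2 - 12*c) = (c - 3)*(c + 2)*(c^2 + 4*c) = c*(c - 3)*(c + 2)*(c + 4)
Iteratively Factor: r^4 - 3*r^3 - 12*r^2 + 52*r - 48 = (r - 2)*(r^3 - r^2 - 14*r + 24) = (r - 3)*(r - 2)*(r^2 + 2*r - 8) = (r - 3)*(r - 2)*(r + 4)*(r - 2)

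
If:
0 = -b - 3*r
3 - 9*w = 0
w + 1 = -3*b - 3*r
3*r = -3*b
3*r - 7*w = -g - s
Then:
No Solution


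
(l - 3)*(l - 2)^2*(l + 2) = l^4 - 5*l^3 + 2*l^2 + 20*l - 24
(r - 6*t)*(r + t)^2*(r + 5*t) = r^4 + r^3*t - 31*r^2*t^2 - 61*r*t^3 - 30*t^4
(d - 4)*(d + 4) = d^2 - 16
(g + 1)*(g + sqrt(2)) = g^2 + g + sqrt(2)*g + sqrt(2)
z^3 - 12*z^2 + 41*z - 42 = (z - 7)*(z - 3)*(z - 2)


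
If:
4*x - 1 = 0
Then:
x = 1/4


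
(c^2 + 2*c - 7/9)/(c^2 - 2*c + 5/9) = (3*c + 7)/(3*c - 5)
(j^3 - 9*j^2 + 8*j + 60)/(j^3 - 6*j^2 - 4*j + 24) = (j - 5)/(j - 2)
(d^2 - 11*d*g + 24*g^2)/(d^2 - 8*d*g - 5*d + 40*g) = (d - 3*g)/(d - 5)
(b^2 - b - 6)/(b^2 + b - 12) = (b + 2)/(b + 4)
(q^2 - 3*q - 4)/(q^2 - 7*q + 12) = (q + 1)/(q - 3)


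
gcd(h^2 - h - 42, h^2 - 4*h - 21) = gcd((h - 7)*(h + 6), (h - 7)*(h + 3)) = h - 7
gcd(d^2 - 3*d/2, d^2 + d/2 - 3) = d - 3/2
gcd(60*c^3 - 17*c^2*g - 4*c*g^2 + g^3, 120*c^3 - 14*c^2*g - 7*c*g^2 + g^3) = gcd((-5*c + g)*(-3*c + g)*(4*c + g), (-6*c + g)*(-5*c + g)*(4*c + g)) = 20*c^2 + c*g - g^2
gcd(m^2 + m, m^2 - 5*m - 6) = m + 1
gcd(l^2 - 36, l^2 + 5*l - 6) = l + 6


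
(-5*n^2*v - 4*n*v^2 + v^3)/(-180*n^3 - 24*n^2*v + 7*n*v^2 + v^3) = v*(n + v)/(36*n^2 + 12*n*v + v^2)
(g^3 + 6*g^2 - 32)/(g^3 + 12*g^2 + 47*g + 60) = (g^2 + 2*g - 8)/(g^2 + 8*g + 15)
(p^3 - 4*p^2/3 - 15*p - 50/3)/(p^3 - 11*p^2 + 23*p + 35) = (3*p^2 + 11*p + 10)/(3*(p^2 - 6*p - 7))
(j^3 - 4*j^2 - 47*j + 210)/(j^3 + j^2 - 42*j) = (j - 5)/j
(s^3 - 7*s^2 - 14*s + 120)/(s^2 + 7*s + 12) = (s^2 - 11*s + 30)/(s + 3)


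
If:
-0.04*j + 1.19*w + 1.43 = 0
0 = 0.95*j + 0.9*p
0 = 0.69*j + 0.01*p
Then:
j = 0.00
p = 0.00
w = -1.20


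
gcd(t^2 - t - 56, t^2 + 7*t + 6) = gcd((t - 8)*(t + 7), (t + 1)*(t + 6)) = 1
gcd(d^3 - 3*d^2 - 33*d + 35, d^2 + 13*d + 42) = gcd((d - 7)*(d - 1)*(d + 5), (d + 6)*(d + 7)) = 1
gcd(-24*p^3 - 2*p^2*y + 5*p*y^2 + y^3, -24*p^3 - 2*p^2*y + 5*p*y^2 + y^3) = -24*p^3 - 2*p^2*y + 5*p*y^2 + y^3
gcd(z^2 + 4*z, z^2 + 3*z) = z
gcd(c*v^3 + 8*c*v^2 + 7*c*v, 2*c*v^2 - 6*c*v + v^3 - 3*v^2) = v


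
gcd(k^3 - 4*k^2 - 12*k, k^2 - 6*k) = k^2 - 6*k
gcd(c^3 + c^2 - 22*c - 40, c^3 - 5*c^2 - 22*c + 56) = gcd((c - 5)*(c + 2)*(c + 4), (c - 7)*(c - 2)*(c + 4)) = c + 4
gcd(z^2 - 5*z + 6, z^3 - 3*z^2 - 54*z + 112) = z - 2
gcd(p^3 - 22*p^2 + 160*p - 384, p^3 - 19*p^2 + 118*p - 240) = p^2 - 14*p + 48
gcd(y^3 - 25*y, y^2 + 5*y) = y^2 + 5*y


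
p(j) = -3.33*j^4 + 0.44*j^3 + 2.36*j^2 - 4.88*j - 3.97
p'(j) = -13.32*j^3 + 1.32*j^2 + 4.72*j - 4.88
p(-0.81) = -0.14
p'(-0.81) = -0.76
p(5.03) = -2044.46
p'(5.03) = -1642.89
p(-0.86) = -0.13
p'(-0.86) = 0.51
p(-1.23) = -2.84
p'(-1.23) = 16.10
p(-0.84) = -0.12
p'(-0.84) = -0.02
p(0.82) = -7.65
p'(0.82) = -7.47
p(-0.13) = -3.30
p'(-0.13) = -5.44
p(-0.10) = -3.46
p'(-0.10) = -5.33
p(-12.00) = -69416.77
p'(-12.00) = 23145.52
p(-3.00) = -249.70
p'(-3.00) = 352.48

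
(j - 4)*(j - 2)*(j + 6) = j^3 - 28*j + 48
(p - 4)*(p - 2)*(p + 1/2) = p^3 - 11*p^2/2 + 5*p + 4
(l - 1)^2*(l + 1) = l^3 - l^2 - l + 1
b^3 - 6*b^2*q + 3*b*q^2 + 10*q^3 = (b - 5*q)*(b - 2*q)*(b + q)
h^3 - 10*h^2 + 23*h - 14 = (h - 7)*(h - 2)*(h - 1)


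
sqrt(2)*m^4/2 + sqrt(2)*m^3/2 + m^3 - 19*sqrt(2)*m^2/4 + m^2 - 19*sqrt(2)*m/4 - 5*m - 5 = (m - 2*sqrt(2))*(m + sqrt(2)/2)*(m + 5*sqrt(2)/2)*(sqrt(2)*m/2 + sqrt(2)/2)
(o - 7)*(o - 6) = o^2 - 13*o + 42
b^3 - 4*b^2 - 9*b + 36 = (b - 4)*(b - 3)*(b + 3)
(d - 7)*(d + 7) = d^2 - 49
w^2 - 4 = (w - 2)*(w + 2)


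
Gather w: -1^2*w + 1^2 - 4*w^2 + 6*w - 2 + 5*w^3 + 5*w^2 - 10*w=5*w^3 + w^2 - 5*w - 1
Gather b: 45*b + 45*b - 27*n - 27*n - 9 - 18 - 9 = 90*b - 54*n - 36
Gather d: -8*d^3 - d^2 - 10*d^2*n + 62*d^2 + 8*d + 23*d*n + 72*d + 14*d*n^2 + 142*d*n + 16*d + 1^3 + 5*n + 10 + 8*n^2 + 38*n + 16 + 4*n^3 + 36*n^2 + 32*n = -8*d^3 + d^2*(61 - 10*n) + d*(14*n^2 + 165*n + 96) + 4*n^3 + 44*n^2 + 75*n + 27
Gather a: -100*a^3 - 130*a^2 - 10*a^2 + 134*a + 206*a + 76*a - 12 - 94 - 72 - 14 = -100*a^3 - 140*a^2 + 416*a - 192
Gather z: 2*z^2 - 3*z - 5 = 2*z^2 - 3*z - 5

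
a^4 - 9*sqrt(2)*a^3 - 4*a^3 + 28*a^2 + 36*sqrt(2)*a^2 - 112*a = a*(a - 4)*(a - 7*sqrt(2))*(a - 2*sqrt(2))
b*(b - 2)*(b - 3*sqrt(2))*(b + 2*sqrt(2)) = b^4 - 2*b^3 - sqrt(2)*b^3 - 12*b^2 + 2*sqrt(2)*b^2 + 24*b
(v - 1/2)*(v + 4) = v^2 + 7*v/2 - 2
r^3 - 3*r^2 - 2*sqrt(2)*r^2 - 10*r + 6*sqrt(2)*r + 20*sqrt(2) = (r - 5)*(r + 2)*(r - 2*sqrt(2))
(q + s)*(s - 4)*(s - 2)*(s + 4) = q*s^3 - 2*q*s^2 - 16*q*s + 32*q + s^4 - 2*s^3 - 16*s^2 + 32*s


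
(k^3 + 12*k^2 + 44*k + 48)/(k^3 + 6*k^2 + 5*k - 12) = (k^2 + 8*k + 12)/(k^2 + 2*k - 3)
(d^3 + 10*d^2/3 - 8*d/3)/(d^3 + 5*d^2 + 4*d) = (d - 2/3)/(d + 1)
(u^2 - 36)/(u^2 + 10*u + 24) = (u - 6)/(u + 4)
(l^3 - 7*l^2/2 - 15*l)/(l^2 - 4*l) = (l^2 - 7*l/2 - 15)/(l - 4)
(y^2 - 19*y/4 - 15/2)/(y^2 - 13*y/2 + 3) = (4*y + 5)/(2*(2*y - 1))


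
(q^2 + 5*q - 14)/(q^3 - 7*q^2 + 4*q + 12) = (q + 7)/(q^2 - 5*q - 6)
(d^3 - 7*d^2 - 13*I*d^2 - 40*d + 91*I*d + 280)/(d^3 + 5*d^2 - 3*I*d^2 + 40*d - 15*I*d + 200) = (d^2 - d*(7 + 5*I) + 35*I)/(d^2 + 5*d*(1 + I) + 25*I)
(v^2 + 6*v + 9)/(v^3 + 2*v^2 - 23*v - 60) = (v + 3)/(v^2 - v - 20)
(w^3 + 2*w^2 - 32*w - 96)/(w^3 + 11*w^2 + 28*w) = (w^2 - 2*w - 24)/(w*(w + 7))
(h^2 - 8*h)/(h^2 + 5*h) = (h - 8)/(h + 5)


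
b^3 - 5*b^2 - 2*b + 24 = (b - 4)*(b - 3)*(b + 2)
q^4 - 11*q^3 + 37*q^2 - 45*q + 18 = (q - 6)*(q - 3)*(q - 1)^2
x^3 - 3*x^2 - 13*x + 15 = (x - 5)*(x - 1)*(x + 3)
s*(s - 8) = s^2 - 8*s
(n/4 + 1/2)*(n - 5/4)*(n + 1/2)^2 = n^4/4 + 7*n^3/16 - 3*n^2/8 - 37*n/64 - 5/32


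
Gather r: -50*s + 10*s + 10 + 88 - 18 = 80 - 40*s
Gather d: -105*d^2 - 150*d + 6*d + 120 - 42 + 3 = -105*d^2 - 144*d + 81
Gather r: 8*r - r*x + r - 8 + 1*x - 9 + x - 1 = r*(9 - x) + 2*x - 18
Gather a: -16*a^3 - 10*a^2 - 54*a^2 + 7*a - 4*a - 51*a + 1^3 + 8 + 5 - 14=-16*a^3 - 64*a^2 - 48*a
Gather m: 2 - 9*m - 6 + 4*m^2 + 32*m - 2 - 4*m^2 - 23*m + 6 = 0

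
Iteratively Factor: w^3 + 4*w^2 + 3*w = (w + 3)*(w^2 + w) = (w + 1)*(w + 3)*(w)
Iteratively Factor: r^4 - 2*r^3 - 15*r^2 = (r + 3)*(r^3 - 5*r^2) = (r - 5)*(r + 3)*(r^2) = r*(r - 5)*(r + 3)*(r)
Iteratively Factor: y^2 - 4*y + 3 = (y - 3)*(y - 1)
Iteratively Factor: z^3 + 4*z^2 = (z)*(z^2 + 4*z) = z*(z + 4)*(z)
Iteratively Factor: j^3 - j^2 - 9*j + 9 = (j - 3)*(j^2 + 2*j - 3) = (j - 3)*(j + 3)*(j - 1)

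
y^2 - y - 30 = (y - 6)*(y + 5)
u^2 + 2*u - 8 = (u - 2)*(u + 4)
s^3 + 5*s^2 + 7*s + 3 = (s + 1)^2*(s + 3)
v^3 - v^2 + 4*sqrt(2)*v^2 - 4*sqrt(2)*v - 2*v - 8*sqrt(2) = (v - 2)*(v + 1)*(v + 4*sqrt(2))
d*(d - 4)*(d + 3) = d^3 - d^2 - 12*d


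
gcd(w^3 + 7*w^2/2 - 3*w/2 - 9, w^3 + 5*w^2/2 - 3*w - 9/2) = w^2 + 3*w/2 - 9/2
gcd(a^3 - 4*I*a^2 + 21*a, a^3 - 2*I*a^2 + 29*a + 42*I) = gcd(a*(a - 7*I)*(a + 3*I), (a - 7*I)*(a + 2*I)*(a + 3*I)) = a^2 - 4*I*a + 21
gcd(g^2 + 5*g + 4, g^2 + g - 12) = g + 4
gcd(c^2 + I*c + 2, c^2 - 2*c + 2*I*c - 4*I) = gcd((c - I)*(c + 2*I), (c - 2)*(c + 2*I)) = c + 2*I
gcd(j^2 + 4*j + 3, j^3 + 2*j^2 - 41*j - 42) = j + 1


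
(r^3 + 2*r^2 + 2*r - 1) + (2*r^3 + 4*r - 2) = 3*r^3 + 2*r^2 + 6*r - 3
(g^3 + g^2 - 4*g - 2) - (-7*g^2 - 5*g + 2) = g^3 + 8*g^2 + g - 4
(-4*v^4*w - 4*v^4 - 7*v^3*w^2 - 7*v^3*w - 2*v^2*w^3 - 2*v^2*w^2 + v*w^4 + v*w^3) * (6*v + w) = -24*v^5*w - 24*v^5 - 46*v^4*w^2 - 46*v^4*w - 19*v^3*w^3 - 19*v^3*w^2 + 4*v^2*w^4 + 4*v^2*w^3 + v*w^5 + v*w^4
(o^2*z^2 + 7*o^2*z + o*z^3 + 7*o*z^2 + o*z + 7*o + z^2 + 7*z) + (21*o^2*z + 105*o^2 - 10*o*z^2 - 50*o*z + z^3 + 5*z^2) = o^2*z^2 + 28*o^2*z + 105*o^2 + o*z^3 - 3*o*z^2 - 49*o*z + 7*o + z^3 + 6*z^2 + 7*z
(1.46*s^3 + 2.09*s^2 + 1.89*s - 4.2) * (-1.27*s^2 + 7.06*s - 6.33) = -1.8542*s^5 + 7.6533*s^4 + 3.1133*s^3 + 5.4477*s^2 - 41.6157*s + 26.586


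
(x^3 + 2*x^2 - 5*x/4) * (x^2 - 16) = x^5 + 2*x^4 - 69*x^3/4 - 32*x^2 + 20*x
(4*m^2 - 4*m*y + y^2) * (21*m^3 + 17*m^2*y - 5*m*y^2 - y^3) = 84*m^5 - 16*m^4*y - 67*m^3*y^2 + 33*m^2*y^3 - m*y^4 - y^5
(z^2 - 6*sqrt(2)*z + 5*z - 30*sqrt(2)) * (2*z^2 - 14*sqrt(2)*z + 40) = 2*z^4 - 26*sqrt(2)*z^3 + 10*z^3 - 130*sqrt(2)*z^2 + 208*z^2 - 240*sqrt(2)*z + 1040*z - 1200*sqrt(2)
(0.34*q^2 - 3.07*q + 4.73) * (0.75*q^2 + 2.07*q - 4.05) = 0.255*q^4 - 1.5987*q^3 - 4.1844*q^2 + 22.2246*q - 19.1565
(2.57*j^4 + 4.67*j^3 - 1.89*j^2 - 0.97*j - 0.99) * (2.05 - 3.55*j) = -9.1235*j^5 - 11.31*j^4 + 16.283*j^3 - 0.431*j^2 + 1.526*j - 2.0295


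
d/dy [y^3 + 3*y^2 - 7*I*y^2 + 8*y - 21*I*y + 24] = 3*y^2 + y*(6 - 14*I) + 8 - 21*I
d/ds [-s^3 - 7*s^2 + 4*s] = -3*s^2 - 14*s + 4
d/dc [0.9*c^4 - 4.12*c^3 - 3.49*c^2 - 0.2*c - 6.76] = 3.6*c^3 - 12.36*c^2 - 6.98*c - 0.2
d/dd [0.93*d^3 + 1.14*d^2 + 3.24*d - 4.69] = 2.79*d^2 + 2.28*d + 3.24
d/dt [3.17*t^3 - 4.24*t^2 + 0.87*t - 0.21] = 9.51*t^2 - 8.48*t + 0.87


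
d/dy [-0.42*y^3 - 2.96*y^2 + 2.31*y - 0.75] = -1.26*y^2 - 5.92*y + 2.31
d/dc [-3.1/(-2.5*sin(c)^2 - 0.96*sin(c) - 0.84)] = -(15.5*sin(c) + 2.976)*cos(c)/(2.5*sin(c)^2 + 0.96*sin(c) + 0.84)^2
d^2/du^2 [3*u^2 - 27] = 6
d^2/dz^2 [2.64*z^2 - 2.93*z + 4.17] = 5.28000000000000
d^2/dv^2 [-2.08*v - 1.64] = 0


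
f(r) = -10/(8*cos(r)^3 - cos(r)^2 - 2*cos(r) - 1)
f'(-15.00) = 6.84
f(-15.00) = 2.80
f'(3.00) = -0.55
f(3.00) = 1.29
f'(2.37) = -8.96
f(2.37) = 3.30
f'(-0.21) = 3.11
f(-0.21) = -2.80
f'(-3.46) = -1.44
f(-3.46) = 1.46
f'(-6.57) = 4.95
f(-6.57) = -3.10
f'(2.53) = -4.61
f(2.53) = 2.26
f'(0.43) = -11.94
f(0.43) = -4.23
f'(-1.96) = 30.31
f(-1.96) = 12.16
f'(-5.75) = -26.42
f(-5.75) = -6.08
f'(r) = -10*(24*sin(r)*cos(r)^2 - 2*sin(r)*cos(r) - 2*sin(r))/(8*cos(r)^3 - cos(r)^2 - 2*cos(r) - 1)^2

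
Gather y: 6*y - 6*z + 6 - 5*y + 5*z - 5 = y - z + 1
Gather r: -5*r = -5*r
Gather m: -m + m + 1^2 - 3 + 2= 0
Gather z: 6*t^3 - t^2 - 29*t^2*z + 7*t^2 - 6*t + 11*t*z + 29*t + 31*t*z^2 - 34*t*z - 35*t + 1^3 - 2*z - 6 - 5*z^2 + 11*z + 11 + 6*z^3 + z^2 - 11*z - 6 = 6*t^3 + 6*t^2 - 12*t + 6*z^3 + z^2*(31*t - 4) + z*(-29*t^2 - 23*t - 2)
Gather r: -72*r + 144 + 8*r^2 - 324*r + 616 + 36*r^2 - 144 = 44*r^2 - 396*r + 616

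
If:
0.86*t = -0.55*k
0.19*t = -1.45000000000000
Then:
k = 11.93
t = -7.63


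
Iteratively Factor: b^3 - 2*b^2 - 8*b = (b)*(b^2 - 2*b - 8) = b*(b - 4)*(b + 2)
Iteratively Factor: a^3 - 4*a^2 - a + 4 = (a + 1)*(a^2 - 5*a + 4) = (a - 1)*(a + 1)*(a - 4)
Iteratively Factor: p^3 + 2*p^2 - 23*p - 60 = (p + 4)*(p^2 - 2*p - 15) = (p + 3)*(p + 4)*(p - 5)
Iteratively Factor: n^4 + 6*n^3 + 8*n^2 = (n + 4)*(n^3 + 2*n^2) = n*(n + 4)*(n^2 + 2*n) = n*(n + 2)*(n + 4)*(n)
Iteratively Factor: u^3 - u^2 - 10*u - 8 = (u - 4)*(u^2 + 3*u + 2) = (u - 4)*(u + 2)*(u + 1)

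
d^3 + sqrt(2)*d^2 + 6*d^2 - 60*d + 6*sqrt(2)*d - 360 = (d + 6)*(d - 5*sqrt(2))*(d + 6*sqrt(2))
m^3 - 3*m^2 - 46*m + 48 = (m - 8)*(m - 1)*(m + 6)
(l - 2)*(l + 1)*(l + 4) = l^3 + 3*l^2 - 6*l - 8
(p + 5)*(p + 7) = p^2 + 12*p + 35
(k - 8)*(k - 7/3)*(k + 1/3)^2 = k^4 - 29*k^3/3 + 107*k^2/9 + 305*k/27 + 56/27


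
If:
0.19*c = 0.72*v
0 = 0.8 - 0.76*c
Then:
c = 1.05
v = 0.28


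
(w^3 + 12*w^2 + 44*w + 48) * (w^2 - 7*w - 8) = w^5 + 5*w^4 - 48*w^3 - 356*w^2 - 688*w - 384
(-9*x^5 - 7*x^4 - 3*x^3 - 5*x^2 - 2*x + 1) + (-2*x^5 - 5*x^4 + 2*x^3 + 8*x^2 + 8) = -11*x^5 - 12*x^4 - x^3 + 3*x^2 - 2*x + 9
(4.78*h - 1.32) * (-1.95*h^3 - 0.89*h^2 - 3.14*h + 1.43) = -9.321*h^4 - 1.6802*h^3 - 13.8344*h^2 + 10.9802*h - 1.8876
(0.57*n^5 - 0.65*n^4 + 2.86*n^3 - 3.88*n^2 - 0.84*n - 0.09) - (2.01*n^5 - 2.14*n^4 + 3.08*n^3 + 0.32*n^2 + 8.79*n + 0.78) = -1.44*n^5 + 1.49*n^4 - 0.22*n^3 - 4.2*n^2 - 9.63*n - 0.87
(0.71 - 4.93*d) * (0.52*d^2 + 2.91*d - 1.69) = -2.5636*d^3 - 13.9771*d^2 + 10.3978*d - 1.1999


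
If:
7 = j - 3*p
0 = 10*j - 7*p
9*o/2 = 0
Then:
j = -49/23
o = 0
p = -70/23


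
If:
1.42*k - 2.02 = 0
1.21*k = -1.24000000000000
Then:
No Solution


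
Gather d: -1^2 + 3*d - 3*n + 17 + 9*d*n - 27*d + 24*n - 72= d*(9*n - 24) + 21*n - 56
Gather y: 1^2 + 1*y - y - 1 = 0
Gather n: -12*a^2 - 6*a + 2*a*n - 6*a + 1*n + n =-12*a^2 - 12*a + n*(2*a + 2)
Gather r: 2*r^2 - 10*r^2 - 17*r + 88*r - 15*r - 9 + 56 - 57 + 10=-8*r^2 + 56*r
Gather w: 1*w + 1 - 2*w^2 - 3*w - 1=-2*w^2 - 2*w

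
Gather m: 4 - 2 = 2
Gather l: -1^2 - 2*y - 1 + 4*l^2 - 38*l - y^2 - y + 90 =4*l^2 - 38*l - y^2 - 3*y + 88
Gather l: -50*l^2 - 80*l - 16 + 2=-50*l^2 - 80*l - 14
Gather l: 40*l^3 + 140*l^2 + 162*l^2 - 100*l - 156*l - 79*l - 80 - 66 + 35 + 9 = 40*l^3 + 302*l^2 - 335*l - 102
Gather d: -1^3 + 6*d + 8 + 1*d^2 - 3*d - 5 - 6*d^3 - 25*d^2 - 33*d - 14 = -6*d^3 - 24*d^2 - 30*d - 12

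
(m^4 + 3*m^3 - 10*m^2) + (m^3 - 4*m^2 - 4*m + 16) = m^4 + 4*m^3 - 14*m^2 - 4*m + 16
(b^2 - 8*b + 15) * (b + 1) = b^3 - 7*b^2 + 7*b + 15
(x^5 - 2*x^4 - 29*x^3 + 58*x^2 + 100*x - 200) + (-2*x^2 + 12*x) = x^5 - 2*x^4 - 29*x^3 + 56*x^2 + 112*x - 200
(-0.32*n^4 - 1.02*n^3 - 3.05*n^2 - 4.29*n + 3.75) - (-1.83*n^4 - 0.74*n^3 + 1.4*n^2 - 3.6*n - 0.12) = 1.51*n^4 - 0.28*n^3 - 4.45*n^2 - 0.69*n + 3.87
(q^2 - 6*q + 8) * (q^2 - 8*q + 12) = q^4 - 14*q^3 + 68*q^2 - 136*q + 96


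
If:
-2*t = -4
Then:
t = 2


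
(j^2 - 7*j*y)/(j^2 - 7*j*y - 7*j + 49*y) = j/(j - 7)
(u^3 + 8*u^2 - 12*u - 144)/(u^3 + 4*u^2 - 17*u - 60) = (u^2 + 12*u + 36)/(u^2 + 8*u + 15)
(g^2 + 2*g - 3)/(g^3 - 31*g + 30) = (g + 3)/(g^2 + g - 30)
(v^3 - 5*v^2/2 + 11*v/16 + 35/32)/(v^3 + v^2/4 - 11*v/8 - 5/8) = (v - 7/4)/(v + 1)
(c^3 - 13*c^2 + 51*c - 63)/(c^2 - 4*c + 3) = (c^2 - 10*c + 21)/(c - 1)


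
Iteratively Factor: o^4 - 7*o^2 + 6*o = (o + 3)*(o^3 - 3*o^2 + 2*o) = o*(o + 3)*(o^2 - 3*o + 2) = o*(o - 2)*(o + 3)*(o - 1)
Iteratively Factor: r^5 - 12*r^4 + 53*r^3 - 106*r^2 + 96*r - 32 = (r - 4)*(r^4 - 8*r^3 + 21*r^2 - 22*r + 8) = (r - 4)^2*(r^3 - 4*r^2 + 5*r - 2) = (r - 4)^2*(r - 1)*(r^2 - 3*r + 2) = (r - 4)^2*(r - 1)^2*(r - 2)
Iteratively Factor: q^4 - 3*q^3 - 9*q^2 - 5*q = (q - 5)*(q^3 + 2*q^2 + q) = (q - 5)*(q + 1)*(q^2 + q) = (q - 5)*(q + 1)^2*(q)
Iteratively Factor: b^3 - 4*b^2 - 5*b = (b - 5)*(b^2 + b) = b*(b - 5)*(b + 1)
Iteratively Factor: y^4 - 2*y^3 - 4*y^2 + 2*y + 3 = (y - 3)*(y^3 + y^2 - y - 1) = (y - 3)*(y - 1)*(y^2 + 2*y + 1) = (y - 3)*(y - 1)*(y + 1)*(y + 1)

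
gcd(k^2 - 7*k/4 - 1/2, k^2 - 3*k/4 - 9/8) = 1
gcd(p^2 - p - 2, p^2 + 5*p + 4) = p + 1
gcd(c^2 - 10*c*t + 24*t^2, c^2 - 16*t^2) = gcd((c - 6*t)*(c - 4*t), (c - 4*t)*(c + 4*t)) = -c + 4*t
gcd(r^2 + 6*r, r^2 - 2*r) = r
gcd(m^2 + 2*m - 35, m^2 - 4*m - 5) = m - 5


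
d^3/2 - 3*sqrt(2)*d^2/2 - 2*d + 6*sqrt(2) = (d/2 + 1)*(d - 2)*(d - 3*sqrt(2))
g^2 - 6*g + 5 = (g - 5)*(g - 1)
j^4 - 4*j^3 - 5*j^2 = j^2*(j - 5)*(j + 1)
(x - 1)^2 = x^2 - 2*x + 1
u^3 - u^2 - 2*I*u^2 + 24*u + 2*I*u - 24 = (u - 1)*(u - 6*I)*(u + 4*I)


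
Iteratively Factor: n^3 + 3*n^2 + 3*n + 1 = (n + 1)*(n^2 + 2*n + 1) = (n + 1)^2*(n + 1)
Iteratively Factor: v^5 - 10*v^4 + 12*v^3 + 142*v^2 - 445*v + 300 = (v - 1)*(v^4 - 9*v^3 + 3*v^2 + 145*v - 300) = (v - 3)*(v - 1)*(v^3 - 6*v^2 - 15*v + 100) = (v - 3)*(v - 1)*(v + 4)*(v^2 - 10*v + 25) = (v - 5)*(v - 3)*(v - 1)*(v + 4)*(v - 5)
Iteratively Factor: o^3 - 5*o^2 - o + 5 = (o - 1)*(o^2 - 4*o - 5) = (o - 5)*(o - 1)*(o + 1)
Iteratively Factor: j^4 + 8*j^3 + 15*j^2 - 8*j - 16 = (j - 1)*(j^3 + 9*j^2 + 24*j + 16) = (j - 1)*(j + 1)*(j^2 + 8*j + 16) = (j - 1)*(j + 1)*(j + 4)*(j + 4)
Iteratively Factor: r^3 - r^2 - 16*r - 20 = (r + 2)*(r^2 - 3*r - 10) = (r - 5)*(r + 2)*(r + 2)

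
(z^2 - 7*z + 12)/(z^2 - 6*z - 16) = (-z^2 + 7*z - 12)/(-z^2 + 6*z + 16)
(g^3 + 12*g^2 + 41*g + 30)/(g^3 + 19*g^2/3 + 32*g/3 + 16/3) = 3*(g^2 + 11*g + 30)/(3*g^2 + 16*g + 16)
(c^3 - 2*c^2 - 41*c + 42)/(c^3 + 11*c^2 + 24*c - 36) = (c - 7)/(c + 6)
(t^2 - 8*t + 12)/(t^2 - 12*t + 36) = (t - 2)/(t - 6)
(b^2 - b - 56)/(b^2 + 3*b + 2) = (b^2 - b - 56)/(b^2 + 3*b + 2)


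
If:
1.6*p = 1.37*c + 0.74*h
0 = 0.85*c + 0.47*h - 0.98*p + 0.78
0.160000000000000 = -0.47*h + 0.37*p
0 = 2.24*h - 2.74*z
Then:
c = -26.93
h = -29.08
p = -36.51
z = -23.78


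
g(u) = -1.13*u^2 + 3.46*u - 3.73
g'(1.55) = -0.04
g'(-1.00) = 5.72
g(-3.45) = -29.12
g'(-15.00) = 37.36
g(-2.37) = -18.28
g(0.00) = -3.73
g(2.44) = -2.02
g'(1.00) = 1.20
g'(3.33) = -4.07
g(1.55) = -1.08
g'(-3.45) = 11.26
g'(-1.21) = 6.19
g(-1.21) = -9.57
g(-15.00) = -309.88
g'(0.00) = 3.46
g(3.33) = -4.74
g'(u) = 3.46 - 2.26*u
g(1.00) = -1.40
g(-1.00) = -8.32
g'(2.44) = -2.05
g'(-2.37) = 8.82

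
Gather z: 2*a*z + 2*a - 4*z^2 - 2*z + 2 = 2*a - 4*z^2 + z*(2*a - 2) + 2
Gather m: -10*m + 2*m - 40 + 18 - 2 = -8*m - 24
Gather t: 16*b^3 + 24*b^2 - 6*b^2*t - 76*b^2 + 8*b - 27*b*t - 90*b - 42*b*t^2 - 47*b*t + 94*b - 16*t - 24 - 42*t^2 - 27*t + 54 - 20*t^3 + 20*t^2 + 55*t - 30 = 16*b^3 - 52*b^2 + 12*b - 20*t^3 + t^2*(-42*b - 22) + t*(-6*b^2 - 74*b + 12)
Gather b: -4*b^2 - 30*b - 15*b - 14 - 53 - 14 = -4*b^2 - 45*b - 81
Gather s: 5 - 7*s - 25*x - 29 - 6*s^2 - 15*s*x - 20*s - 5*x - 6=-6*s^2 + s*(-15*x - 27) - 30*x - 30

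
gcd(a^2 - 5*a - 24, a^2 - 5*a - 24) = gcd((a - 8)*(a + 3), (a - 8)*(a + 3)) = a^2 - 5*a - 24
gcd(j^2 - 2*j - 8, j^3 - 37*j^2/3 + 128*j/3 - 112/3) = j - 4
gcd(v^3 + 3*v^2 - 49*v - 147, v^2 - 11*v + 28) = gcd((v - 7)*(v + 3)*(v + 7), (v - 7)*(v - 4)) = v - 7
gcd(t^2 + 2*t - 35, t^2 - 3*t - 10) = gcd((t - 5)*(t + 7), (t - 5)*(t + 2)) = t - 5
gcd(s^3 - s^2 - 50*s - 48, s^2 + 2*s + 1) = s + 1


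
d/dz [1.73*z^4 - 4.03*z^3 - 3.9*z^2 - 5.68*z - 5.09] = 6.92*z^3 - 12.09*z^2 - 7.8*z - 5.68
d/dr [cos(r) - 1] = -sin(r)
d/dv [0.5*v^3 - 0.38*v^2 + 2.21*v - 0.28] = 1.5*v^2 - 0.76*v + 2.21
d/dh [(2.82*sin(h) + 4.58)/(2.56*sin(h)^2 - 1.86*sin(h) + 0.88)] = (-7.2192*sin(h)^2 - 23.4496*sin(h) + 11.0004)*cos(h)/(6.5536*sin(h)^4 - 9.5232*sin(h)^3 + 7.9652*sin(h)^2 - 3.2736*sin(h) + 0.7744)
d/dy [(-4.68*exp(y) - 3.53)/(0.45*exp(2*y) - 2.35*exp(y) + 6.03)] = (2.106*exp(2*y) + 3.177*exp(y) - 36.5159)*exp(y)/(0.2025*exp(4*y) - 2.115*exp(3*y) + 10.9495*exp(2*y) - 28.341*exp(y) + 36.3609)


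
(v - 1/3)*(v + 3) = v^2 + 8*v/3 - 1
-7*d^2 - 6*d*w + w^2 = (-7*d + w)*(d + w)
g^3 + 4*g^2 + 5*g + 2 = (g + 1)^2*(g + 2)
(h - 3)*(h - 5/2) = h^2 - 11*h/2 + 15/2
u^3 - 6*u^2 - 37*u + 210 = (u - 7)*(u - 5)*(u + 6)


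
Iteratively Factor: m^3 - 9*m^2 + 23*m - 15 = (m - 1)*(m^2 - 8*m + 15) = (m - 3)*(m - 1)*(m - 5)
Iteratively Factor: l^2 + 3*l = (l + 3)*(l)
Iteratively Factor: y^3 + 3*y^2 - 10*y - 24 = (y + 2)*(y^2 + y - 12) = (y - 3)*(y + 2)*(y + 4)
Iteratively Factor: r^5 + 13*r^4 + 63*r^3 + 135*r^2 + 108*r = (r + 3)*(r^4 + 10*r^3 + 33*r^2 + 36*r) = (r + 3)^2*(r^3 + 7*r^2 + 12*r) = r*(r + 3)^2*(r^2 + 7*r + 12) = r*(r + 3)^2*(r + 4)*(r + 3)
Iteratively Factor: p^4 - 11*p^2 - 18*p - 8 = (p + 1)*(p^3 - p^2 - 10*p - 8) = (p + 1)*(p + 2)*(p^2 - 3*p - 4) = (p - 4)*(p + 1)*(p + 2)*(p + 1)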